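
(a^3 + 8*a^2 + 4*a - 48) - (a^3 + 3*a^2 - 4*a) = 5*a^2 + 8*a - 48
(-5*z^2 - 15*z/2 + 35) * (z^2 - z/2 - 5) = -5*z^4 - 5*z^3 + 255*z^2/4 + 20*z - 175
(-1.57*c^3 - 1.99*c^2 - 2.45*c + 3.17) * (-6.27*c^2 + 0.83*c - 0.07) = 9.8439*c^5 + 11.1742*c^4 + 13.8197*c^3 - 21.7701*c^2 + 2.8026*c - 0.2219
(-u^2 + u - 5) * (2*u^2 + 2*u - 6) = -2*u^4 - 2*u^2 - 16*u + 30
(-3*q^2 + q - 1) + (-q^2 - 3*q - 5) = -4*q^2 - 2*q - 6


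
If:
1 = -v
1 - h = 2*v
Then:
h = 3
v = -1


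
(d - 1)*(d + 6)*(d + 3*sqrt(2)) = d^3 + 3*sqrt(2)*d^2 + 5*d^2 - 6*d + 15*sqrt(2)*d - 18*sqrt(2)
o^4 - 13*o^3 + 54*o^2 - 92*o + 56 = (o - 7)*(o - 2)^3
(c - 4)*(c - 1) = c^2 - 5*c + 4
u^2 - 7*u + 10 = (u - 5)*(u - 2)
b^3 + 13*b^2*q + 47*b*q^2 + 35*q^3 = (b + q)*(b + 5*q)*(b + 7*q)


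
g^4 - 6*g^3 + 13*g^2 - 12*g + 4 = (g - 2)^2*(g - 1)^2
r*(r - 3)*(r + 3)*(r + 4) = r^4 + 4*r^3 - 9*r^2 - 36*r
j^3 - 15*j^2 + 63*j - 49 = (j - 7)^2*(j - 1)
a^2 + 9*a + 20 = (a + 4)*(a + 5)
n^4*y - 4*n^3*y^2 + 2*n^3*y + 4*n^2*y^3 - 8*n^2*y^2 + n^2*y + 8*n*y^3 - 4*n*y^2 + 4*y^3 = (n + 1)*(n - 2*y)^2*(n*y + y)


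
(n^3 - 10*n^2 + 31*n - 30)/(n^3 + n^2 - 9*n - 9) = (n^2 - 7*n + 10)/(n^2 + 4*n + 3)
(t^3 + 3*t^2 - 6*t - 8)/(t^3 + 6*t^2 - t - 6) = (t^2 + 2*t - 8)/(t^2 + 5*t - 6)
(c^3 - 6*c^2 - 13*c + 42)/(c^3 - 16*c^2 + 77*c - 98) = (c + 3)/(c - 7)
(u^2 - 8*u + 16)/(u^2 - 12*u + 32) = (u - 4)/(u - 8)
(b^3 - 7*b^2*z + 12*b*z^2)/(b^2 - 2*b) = (b^2 - 7*b*z + 12*z^2)/(b - 2)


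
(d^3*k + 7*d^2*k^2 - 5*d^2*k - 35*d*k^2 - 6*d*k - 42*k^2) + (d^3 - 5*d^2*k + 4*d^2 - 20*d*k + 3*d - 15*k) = d^3*k + d^3 + 7*d^2*k^2 - 10*d^2*k + 4*d^2 - 35*d*k^2 - 26*d*k + 3*d - 42*k^2 - 15*k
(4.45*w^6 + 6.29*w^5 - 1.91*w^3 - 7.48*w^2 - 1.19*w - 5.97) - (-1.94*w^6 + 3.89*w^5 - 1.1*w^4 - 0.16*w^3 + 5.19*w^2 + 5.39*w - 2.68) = 6.39*w^6 + 2.4*w^5 + 1.1*w^4 - 1.75*w^3 - 12.67*w^2 - 6.58*w - 3.29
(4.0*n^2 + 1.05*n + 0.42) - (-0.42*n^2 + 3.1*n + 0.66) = 4.42*n^2 - 2.05*n - 0.24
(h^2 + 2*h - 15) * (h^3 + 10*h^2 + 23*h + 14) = h^5 + 12*h^4 + 28*h^3 - 90*h^2 - 317*h - 210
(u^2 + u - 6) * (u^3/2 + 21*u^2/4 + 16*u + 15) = u^5/2 + 23*u^4/4 + 73*u^3/4 - u^2/2 - 81*u - 90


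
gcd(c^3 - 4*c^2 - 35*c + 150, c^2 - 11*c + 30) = c - 5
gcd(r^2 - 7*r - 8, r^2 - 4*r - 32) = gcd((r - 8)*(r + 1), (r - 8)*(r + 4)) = r - 8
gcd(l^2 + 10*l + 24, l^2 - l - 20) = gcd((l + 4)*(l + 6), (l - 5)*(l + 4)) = l + 4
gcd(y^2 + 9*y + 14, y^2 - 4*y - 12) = y + 2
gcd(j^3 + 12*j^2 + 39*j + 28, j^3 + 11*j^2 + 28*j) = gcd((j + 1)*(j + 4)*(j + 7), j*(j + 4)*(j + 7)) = j^2 + 11*j + 28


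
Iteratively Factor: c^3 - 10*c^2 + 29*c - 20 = (c - 4)*(c^2 - 6*c + 5) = (c - 4)*(c - 1)*(c - 5)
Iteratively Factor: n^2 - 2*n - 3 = (n + 1)*(n - 3)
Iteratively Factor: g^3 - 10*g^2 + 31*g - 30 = (g - 2)*(g^2 - 8*g + 15) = (g - 3)*(g - 2)*(g - 5)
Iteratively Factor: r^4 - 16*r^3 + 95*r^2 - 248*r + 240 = (r - 4)*(r^3 - 12*r^2 + 47*r - 60) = (r - 5)*(r - 4)*(r^2 - 7*r + 12) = (r - 5)*(r - 4)^2*(r - 3)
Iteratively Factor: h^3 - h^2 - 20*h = (h)*(h^2 - h - 20) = h*(h - 5)*(h + 4)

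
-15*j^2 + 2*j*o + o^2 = (-3*j + o)*(5*j + o)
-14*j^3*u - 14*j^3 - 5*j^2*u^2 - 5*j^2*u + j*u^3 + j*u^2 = (-7*j + u)*(2*j + u)*(j*u + j)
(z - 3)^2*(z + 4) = z^3 - 2*z^2 - 15*z + 36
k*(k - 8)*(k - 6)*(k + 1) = k^4 - 13*k^3 + 34*k^2 + 48*k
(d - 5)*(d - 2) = d^2 - 7*d + 10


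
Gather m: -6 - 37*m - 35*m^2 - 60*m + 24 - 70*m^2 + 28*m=-105*m^2 - 69*m + 18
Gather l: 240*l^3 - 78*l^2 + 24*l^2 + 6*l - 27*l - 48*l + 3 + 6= 240*l^3 - 54*l^2 - 69*l + 9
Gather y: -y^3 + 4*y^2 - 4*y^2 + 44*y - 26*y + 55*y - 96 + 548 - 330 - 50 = -y^3 + 73*y + 72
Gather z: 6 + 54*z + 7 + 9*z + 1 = 63*z + 14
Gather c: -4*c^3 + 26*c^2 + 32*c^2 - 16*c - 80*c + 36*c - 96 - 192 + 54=-4*c^3 + 58*c^2 - 60*c - 234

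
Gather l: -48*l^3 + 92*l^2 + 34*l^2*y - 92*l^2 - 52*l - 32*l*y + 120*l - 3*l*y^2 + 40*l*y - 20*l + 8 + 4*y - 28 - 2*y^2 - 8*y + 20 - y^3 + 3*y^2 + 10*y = -48*l^3 + 34*l^2*y + l*(-3*y^2 + 8*y + 48) - y^3 + y^2 + 6*y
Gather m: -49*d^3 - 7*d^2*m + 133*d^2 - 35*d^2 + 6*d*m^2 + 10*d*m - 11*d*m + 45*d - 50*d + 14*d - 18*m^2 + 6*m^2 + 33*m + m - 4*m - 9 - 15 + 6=-49*d^3 + 98*d^2 + 9*d + m^2*(6*d - 12) + m*(-7*d^2 - d + 30) - 18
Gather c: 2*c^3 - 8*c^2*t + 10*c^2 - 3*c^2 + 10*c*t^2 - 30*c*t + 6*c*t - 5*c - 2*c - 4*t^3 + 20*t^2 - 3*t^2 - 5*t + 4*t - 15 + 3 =2*c^3 + c^2*(7 - 8*t) + c*(10*t^2 - 24*t - 7) - 4*t^3 + 17*t^2 - t - 12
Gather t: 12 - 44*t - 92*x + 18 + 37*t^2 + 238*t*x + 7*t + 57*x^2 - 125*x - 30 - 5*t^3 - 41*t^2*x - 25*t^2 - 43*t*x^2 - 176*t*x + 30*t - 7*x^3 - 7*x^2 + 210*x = -5*t^3 + t^2*(12 - 41*x) + t*(-43*x^2 + 62*x - 7) - 7*x^3 + 50*x^2 - 7*x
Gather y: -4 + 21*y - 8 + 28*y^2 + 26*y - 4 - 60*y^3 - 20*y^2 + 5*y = -60*y^3 + 8*y^2 + 52*y - 16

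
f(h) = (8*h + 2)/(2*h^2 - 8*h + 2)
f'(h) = (8 - 4*h)*(8*h + 2)/(2*h^2 - 8*h + 2)^2 + 8/(2*h^2 - 8*h + 2) = 2*(-2*h^2 - h + 4)/(h^4 - 8*h^3 + 18*h^2 - 8*h + 1)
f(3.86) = 35.77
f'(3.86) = -280.82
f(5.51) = 2.47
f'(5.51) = -1.43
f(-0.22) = 0.06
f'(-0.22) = 2.22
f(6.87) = 1.37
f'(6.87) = -0.45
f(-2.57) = -0.52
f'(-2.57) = -0.04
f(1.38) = -2.49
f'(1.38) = -0.35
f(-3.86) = -0.46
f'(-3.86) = -0.04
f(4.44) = 6.35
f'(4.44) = -9.14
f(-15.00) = -0.21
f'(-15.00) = -0.01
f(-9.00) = -0.30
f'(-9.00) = -0.02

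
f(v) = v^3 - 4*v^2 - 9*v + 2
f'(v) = 3*v^2 - 8*v - 9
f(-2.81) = -26.48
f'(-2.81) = 37.17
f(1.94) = -23.21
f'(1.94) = -13.23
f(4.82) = -22.33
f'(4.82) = 22.14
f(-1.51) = 3.03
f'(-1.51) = 9.92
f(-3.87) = -81.04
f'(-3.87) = 66.89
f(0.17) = 0.36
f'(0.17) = -10.27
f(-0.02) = 2.18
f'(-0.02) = -8.84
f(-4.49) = -128.75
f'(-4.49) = 87.40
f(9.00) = 326.00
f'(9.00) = 162.00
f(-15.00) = -4138.00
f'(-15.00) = 786.00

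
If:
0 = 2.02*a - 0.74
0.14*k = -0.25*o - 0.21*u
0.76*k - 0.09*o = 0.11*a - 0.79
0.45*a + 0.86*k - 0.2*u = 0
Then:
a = 0.37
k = -0.72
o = 2.29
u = -2.25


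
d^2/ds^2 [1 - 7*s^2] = -14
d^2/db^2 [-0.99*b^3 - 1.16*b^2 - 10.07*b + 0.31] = -5.94*b - 2.32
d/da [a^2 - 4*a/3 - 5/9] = 2*a - 4/3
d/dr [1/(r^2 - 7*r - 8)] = (7 - 2*r)/(-r^2 + 7*r + 8)^2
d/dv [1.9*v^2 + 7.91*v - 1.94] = 3.8*v + 7.91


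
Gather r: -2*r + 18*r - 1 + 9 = 16*r + 8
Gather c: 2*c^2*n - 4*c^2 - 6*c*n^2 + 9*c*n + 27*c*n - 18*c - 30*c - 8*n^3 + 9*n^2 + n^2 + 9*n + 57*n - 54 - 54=c^2*(2*n - 4) + c*(-6*n^2 + 36*n - 48) - 8*n^3 + 10*n^2 + 66*n - 108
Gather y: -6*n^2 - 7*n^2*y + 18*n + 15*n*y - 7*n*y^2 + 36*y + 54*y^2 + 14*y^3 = -6*n^2 + 18*n + 14*y^3 + y^2*(54 - 7*n) + y*(-7*n^2 + 15*n + 36)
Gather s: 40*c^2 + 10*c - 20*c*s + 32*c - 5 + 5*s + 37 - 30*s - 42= 40*c^2 + 42*c + s*(-20*c - 25) - 10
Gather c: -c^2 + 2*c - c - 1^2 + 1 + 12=-c^2 + c + 12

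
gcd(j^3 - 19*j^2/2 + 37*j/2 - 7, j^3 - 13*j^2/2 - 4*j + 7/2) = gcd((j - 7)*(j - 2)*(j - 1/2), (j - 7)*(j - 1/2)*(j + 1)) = j^2 - 15*j/2 + 7/2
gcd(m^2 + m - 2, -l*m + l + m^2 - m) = m - 1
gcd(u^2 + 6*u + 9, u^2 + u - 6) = u + 3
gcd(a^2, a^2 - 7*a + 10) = 1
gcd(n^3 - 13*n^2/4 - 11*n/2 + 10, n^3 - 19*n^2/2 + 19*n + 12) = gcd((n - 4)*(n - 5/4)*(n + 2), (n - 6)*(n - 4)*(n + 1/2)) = n - 4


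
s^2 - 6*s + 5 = (s - 5)*(s - 1)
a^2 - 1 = (a - 1)*(a + 1)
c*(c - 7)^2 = c^3 - 14*c^2 + 49*c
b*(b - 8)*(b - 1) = b^3 - 9*b^2 + 8*b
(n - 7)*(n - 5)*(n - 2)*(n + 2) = n^4 - 12*n^3 + 31*n^2 + 48*n - 140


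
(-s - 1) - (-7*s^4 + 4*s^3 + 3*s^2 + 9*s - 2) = 7*s^4 - 4*s^3 - 3*s^2 - 10*s + 1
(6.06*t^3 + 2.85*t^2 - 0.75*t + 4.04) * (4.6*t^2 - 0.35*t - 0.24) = 27.876*t^5 + 10.989*t^4 - 5.9019*t^3 + 18.1625*t^2 - 1.234*t - 0.9696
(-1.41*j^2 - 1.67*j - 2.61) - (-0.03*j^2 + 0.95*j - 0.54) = -1.38*j^2 - 2.62*j - 2.07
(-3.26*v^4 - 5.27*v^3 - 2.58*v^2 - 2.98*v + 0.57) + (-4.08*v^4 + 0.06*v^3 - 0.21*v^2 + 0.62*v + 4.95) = -7.34*v^4 - 5.21*v^3 - 2.79*v^2 - 2.36*v + 5.52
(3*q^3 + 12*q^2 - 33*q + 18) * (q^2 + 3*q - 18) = 3*q^5 + 21*q^4 - 51*q^3 - 297*q^2 + 648*q - 324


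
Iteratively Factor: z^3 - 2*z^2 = (z - 2)*(z^2) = z*(z - 2)*(z)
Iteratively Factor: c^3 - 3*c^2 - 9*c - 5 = (c - 5)*(c^2 + 2*c + 1) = (c - 5)*(c + 1)*(c + 1)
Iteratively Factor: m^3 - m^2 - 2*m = (m - 2)*(m^2 + m) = m*(m - 2)*(m + 1)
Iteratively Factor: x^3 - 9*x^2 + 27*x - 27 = (x - 3)*(x^2 - 6*x + 9) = (x - 3)^2*(x - 3)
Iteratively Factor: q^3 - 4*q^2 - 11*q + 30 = (q + 3)*(q^2 - 7*q + 10) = (q - 2)*(q + 3)*(q - 5)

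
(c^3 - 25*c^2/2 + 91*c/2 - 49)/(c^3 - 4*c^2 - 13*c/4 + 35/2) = 2*(c^2 - 9*c + 14)/(2*c^2 - c - 10)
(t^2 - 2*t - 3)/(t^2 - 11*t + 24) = (t + 1)/(t - 8)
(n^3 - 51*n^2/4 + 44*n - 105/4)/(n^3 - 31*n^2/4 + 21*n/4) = (n - 5)/n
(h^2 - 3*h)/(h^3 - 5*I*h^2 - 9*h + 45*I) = h/(h^2 + h*(3 - 5*I) - 15*I)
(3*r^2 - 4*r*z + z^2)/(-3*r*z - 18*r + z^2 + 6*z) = (-r + z)/(z + 6)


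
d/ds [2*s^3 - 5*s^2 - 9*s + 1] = 6*s^2 - 10*s - 9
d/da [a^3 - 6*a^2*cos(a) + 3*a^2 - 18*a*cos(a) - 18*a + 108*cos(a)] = 6*a^2*sin(a) + 3*a^2 + 18*a*sin(a) - 12*a*cos(a) + 6*a - 108*sin(a) - 18*cos(a) - 18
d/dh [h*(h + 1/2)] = 2*h + 1/2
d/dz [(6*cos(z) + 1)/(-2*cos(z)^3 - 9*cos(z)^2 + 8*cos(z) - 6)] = 8*(-12*cos(z)^3 - 30*cos(z)^2 - 9*cos(z) + 22)*sin(z)/(-18*sin(z)^2 - 13*cos(z) + cos(3*z) + 30)^2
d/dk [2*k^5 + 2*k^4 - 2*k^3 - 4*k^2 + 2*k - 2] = 10*k^4 + 8*k^3 - 6*k^2 - 8*k + 2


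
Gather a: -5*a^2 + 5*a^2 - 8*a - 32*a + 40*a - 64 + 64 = 0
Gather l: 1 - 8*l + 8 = 9 - 8*l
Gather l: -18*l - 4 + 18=14 - 18*l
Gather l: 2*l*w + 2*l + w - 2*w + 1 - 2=l*(2*w + 2) - w - 1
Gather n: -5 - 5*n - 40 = -5*n - 45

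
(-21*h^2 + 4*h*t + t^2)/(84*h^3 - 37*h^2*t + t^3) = 1/(-4*h + t)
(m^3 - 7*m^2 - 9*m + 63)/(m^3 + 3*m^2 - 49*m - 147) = (m - 3)/(m + 7)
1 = 1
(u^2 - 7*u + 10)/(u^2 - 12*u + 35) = (u - 2)/(u - 7)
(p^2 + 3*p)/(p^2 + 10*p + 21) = p/(p + 7)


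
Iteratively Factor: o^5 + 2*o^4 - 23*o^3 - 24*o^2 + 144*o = (o + 4)*(o^4 - 2*o^3 - 15*o^2 + 36*o) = (o - 3)*(o + 4)*(o^3 + o^2 - 12*o) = (o - 3)^2*(o + 4)*(o^2 + 4*o) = o*(o - 3)^2*(o + 4)*(o + 4)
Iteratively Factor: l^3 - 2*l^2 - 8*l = (l)*(l^2 - 2*l - 8) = l*(l - 4)*(l + 2)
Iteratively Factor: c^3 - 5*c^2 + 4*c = (c)*(c^2 - 5*c + 4) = c*(c - 4)*(c - 1)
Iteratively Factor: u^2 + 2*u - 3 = (u + 3)*(u - 1)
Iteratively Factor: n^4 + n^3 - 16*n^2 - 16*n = (n + 4)*(n^3 - 3*n^2 - 4*n) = (n - 4)*(n + 4)*(n^2 + n) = (n - 4)*(n + 1)*(n + 4)*(n)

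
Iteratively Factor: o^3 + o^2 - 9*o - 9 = (o + 1)*(o^2 - 9) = (o + 1)*(o + 3)*(o - 3)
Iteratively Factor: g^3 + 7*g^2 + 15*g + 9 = (g + 1)*(g^2 + 6*g + 9) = (g + 1)*(g + 3)*(g + 3)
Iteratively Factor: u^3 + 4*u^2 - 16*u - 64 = (u + 4)*(u^2 - 16) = (u + 4)^2*(u - 4)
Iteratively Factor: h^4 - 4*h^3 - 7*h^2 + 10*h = (h + 2)*(h^3 - 6*h^2 + 5*h) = (h - 1)*(h + 2)*(h^2 - 5*h) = (h - 5)*(h - 1)*(h + 2)*(h)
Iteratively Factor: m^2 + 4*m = (m + 4)*(m)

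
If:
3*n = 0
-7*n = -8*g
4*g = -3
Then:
No Solution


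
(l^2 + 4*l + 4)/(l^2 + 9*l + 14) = (l + 2)/(l + 7)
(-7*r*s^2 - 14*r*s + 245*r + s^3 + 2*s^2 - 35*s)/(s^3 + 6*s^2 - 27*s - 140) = (-7*r + s)/(s + 4)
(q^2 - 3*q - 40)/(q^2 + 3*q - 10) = (q - 8)/(q - 2)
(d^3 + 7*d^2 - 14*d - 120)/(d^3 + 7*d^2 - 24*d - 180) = (d^2 + d - 20)/(d^2 + d - 30)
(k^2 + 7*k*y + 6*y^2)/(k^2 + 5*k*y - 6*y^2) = (-k - y)/(-k + y)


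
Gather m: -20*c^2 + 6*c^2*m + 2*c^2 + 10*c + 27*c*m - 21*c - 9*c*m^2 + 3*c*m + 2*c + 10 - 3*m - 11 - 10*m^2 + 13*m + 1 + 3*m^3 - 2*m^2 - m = -18*c^2 - 9*c + 3*m^3 + m^2*(-9*c - 12) + m*(6*c^2 + 30*c + 9)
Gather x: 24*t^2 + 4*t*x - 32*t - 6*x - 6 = 24*t^2 - 32*t + x*(4*t - 6) - 6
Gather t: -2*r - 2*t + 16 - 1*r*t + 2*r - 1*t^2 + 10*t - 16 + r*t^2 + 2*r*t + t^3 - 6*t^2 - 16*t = t^3 + t^2*(r - 7) + t*(r - 8)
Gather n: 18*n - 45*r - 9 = 18*n - 45*r - 9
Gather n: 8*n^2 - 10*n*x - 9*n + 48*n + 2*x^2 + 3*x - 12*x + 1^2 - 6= 8*n^2 + n*(39 - 10*x) + 2*x^2 - 9*x - 5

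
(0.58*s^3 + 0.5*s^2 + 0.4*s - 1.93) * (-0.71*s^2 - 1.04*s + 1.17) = -0.4118*s^5 - 0.9582*s^4 - 0.1254*s^3 + 1.5393*s^2 + 2.4752*s - 2.2581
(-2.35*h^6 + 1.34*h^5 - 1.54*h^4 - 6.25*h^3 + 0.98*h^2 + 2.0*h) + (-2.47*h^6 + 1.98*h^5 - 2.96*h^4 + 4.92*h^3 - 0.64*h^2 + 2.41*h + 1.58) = -4.82*h^6 + 3.32*h^5 - 4.5*h^4 - 1.33*h^3 + 0.34*h^2 + 4.41*h + 1.58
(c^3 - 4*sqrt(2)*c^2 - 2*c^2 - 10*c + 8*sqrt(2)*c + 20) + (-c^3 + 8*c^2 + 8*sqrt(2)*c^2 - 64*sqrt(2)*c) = 4*sqrt(2)*c^2 + 6*c^2 - 56*sqrt(2)*c - 10*c + 20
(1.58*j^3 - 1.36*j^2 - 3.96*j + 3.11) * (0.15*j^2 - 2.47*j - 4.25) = 0.237*j^5 - 4.1066*j^4 - 3.9498*j^3 + 16.0277*j^2 + 9.1483*j - 13.2175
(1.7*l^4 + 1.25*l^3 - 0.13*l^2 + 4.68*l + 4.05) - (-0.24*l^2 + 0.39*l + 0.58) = 1.7*l^4 + 1.25*l^3 + 0.11*l^2 + 4.29*l + 3.47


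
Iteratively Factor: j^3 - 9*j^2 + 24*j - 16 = (j - 1)*(j^2 - 8*j + 16) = (j - 4)*(j - 1)*(j - 4)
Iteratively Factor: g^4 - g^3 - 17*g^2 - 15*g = (g + 1)*(g^3 - 2*g^2 - 15*g) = (g + 1)*(g + 3)*(g^2 - 5*g) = g*(g + 1)*(g + 3)*(g - 5)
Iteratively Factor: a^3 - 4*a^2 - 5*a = (a + 1)*(a^2 - 5*a) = a*(a + 1)*(a - 5)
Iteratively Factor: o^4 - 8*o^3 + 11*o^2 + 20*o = (o + 1)*(o^3 - 9*o^2 + 20*o) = (o - 4)*(o + 1)*(o^2 - 5*o) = (o - 5)*(o - 4)*(o + 1)*(o)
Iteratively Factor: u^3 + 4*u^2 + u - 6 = (u + 3)*(u^2 + u - 2) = (u + 2)*(u + 3)*(u - 1)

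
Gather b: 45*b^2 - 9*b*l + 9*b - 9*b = 45*b^2 - 9*b*l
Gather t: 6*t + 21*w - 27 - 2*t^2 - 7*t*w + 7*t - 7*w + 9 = -2*t^2 + t*(13 - 7*w) + 14*w - 18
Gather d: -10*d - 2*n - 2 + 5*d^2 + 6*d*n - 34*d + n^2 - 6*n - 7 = 5*d^2 + d*(6*n - 44) + n^2 - 8*n - 9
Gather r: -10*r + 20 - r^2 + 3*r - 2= -r^2 - 7*r + 18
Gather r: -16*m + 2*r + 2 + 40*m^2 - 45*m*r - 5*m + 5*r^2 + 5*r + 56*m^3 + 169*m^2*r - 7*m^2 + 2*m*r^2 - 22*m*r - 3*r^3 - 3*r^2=56*m^3 + 33*m^2 - 21*m - 3*r^3 + r^2*(2*m + 2) + r*(169*m^2 - 67*m + 7) + 2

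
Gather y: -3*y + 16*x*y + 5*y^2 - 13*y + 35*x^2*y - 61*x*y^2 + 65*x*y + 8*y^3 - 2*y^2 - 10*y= 8*y^3 + y^2*(3 - 61*x) + y*(35*x^2 + 81*x - 26)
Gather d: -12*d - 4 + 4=-12*d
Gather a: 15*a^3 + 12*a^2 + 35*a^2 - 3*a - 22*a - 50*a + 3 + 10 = 15*a^3 + 47*a^2 - 75*a + 13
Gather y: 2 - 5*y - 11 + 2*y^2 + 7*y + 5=2*y^2 + 2*y - 4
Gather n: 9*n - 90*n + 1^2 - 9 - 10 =-81*n - 18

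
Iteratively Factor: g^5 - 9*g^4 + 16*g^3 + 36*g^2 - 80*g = (g - 2)*(g^4 - 7*g^3 + 2*g^2 + 40*g) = (g - 4)*(g - 2)*(g^3 - 3*g^2 - 10*g) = (g - 5)*(g - 4)*(g - 2)*(g^2 + 2*g) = (g - 5)*(g - 4)*(g - 2)*(g + 2)*(g)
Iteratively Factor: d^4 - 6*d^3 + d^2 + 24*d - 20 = (d - 5)*(d^3 - d^2 - 4*d + 4) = (d - 5)*(d - 2)*(d^2 + d - 2) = (d - 5)*(d - 2)*(d - 1)*(d + 2)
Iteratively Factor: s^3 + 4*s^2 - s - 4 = (s + 1)*(s^2 + 3*s - 4) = (s - 1)*(s + 1)*(s + 4)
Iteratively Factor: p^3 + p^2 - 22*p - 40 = (p - 5)*(p^2 + 6*p + 8) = (p - 5)*(p + 2)*(p + 4)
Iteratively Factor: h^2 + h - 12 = (h - 3)*(h + 4)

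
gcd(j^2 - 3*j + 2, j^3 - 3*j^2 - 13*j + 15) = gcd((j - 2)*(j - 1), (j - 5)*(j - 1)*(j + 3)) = j - 1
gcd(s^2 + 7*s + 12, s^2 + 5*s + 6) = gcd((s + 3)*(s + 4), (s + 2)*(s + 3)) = s + 3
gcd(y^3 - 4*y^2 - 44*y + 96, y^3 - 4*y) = y - 2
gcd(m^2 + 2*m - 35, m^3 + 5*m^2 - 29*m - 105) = m^2 + 2*m - 35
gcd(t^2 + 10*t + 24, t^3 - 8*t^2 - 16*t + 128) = t + 4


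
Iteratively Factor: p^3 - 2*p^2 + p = (p)*(p^2 - 2*p + 1) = p*(p - 1)*(p - 1)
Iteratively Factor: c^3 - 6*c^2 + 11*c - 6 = (c - 1)*(c^2 - 5*c + 6) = (c - 3)*(c - 1)*(c - 2)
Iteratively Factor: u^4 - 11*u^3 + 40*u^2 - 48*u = (u - 3)*(u^3 - 8*u^2 + 16*u) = (u - 4)*(u - 3)*(u^2 - 4*u) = (u - 4)^2*(u - 3)*(u)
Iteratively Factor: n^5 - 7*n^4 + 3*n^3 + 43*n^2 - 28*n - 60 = (n - 3)*(n^4 - 4*n^3 - 9*n^2 + 16*n + 20) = (n - 3)*(n - 2)*(n^3 - 2*n^2 - 13*n - 10) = (n - 5)*(n - 3)*(n - 2)*(n^2 + 3*n + 2) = (n - 5)*(n - 3)*(n - 2)*(n + 2)*(n + 1)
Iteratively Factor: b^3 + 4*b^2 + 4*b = (b + 2)*(b^2 + 2*b) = b*(b + 2)*(b + 2)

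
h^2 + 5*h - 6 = (h - 1)*(h + 6)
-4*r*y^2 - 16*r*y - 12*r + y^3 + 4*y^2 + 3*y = (-4*r + y)*(y + 1)*(y + 3)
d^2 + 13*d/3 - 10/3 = (d - 2/3)*(d + 5)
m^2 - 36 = (m - 6)*(m + 6)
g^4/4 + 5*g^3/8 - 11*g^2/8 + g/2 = g*(g/4 + 1)*(g - 1)*(g - 1/2)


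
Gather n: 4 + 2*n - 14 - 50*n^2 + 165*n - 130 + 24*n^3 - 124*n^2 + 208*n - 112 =24*n^3 - 174*n^2 + 375*n - 252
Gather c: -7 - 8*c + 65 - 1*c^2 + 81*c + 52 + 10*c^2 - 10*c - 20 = 9*c^2 + 63*c + 90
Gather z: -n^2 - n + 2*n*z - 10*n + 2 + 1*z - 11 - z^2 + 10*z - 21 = -n^2 - 11*n - z^2 + z*(2*n + 11) - 30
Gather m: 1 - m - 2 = -m - 1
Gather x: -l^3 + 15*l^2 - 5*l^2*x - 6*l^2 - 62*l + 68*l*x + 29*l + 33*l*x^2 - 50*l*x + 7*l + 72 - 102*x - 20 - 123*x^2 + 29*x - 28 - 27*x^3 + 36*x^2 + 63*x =-l^3 + 9*l^2 - 26*l - 27*x^3 + x^2*(33*l - 87) + x*(-5*l^2 + 18*l - 10) + 24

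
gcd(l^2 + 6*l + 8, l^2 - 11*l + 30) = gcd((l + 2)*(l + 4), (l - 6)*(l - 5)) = 1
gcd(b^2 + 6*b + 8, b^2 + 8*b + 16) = b + 4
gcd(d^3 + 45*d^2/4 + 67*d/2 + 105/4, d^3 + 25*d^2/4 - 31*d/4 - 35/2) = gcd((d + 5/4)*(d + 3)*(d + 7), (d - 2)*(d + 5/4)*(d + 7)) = d^2 + 33*d/4 + 35/4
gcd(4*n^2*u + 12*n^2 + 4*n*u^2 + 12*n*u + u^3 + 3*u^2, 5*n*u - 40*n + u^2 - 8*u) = 1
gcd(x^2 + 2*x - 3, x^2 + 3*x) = x + 3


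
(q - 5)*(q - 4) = q^2 - 9*q + 20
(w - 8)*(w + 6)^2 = w^3 + 4*w^2 - 60*w - 288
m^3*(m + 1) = m^4 + m^3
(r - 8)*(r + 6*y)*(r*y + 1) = r^3*y + 6*r^2*y^2 - 8*r^2*y + r^2 - 48*r*y^2 + 6*r*y - 8*r - 48*y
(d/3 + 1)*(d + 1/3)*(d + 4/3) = d^3/3 + 14*d^2/9 + 49*d/27 + 4/9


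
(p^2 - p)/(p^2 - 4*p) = (p - 1)/(p - 4)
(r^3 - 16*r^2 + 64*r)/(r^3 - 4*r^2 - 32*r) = (r - 8)/(r + 4)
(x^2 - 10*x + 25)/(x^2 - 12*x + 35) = (x - 5)/(x - 7)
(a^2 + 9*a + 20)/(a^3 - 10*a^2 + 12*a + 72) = (a^2 + 9*a + 20)/(a^3 - 10*a^2 + 12*a + 72)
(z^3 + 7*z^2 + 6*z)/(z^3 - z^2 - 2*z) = (z + 6)/(z - 2)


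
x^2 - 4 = (x - 2)*(x + 2)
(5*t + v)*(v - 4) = 5*t*v - 20*t + v^2 - 4*v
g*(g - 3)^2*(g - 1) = g^4 - 7*g^3 + 15*g^2 - 9*g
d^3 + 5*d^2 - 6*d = d*(d - 1)*(d + 6)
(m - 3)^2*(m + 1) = m^3 - 5*m^2 + 3*m + 9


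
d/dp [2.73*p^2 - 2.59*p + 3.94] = 5.46*p - 2.59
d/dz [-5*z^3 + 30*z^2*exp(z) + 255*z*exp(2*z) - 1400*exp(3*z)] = 30*z^2*exp(z) - 15*z^2 + 510*z*exp(2*z) + 60*z*exp(z) - 4200*exp(3*z) + 255*exp(2*z)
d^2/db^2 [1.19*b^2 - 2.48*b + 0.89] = 2.38000000000000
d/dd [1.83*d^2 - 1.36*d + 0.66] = 3.66*d - 1.36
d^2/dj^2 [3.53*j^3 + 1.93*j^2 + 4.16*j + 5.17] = 21.18*j + 3.86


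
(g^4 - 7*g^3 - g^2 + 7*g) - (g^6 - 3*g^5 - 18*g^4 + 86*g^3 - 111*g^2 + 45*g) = -g^6 + 3*g^5 + 19*g^4 - 93*g^3 + 110*g^2 - 38*g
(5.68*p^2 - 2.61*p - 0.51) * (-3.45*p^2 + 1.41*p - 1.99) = -19.596*p^4 + 17.0133*p^3 - 13.2238*p^2 + 4.4748*p + 1.0149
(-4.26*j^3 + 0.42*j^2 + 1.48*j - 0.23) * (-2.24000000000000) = 9.5424*j^3 - 0.9408*j^2 - 3.3152*j + 0.5152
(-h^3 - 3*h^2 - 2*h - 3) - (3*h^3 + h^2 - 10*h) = -4*h^3 - 4*h^2 + 8*h - 3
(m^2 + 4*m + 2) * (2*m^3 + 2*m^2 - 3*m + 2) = 2*m^5 + 10*m^4 + 9*m^3 - 6*m^2 + 2*m + 4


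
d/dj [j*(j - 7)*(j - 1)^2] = 4*j^3 - 27*j^2 + 30*j - 7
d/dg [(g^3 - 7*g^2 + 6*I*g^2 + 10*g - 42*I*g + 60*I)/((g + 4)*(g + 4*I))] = (g^4 + g^3*(8 + 8*I) + g^2*(-62 + 86*I) + g*(-192 - 344*I) + 912 - 80*I)/(g^4 + g^3*(8 + 8*I) + 64*I*g^2 + g*(-128 + 128*I) - 256)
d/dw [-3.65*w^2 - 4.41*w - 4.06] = -7.3*w - 4.41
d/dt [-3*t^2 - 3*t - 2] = -6*t - 3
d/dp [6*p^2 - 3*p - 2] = 12*p - 3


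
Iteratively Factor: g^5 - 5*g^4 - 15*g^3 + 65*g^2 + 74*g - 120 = (g + 2)*(g^4 - 7*g^3 - g^2 + 67*g - 60) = (g - 1)*(g + 2)*(g^3 - 6*g^2 - 7*g + 60) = (g - 4)*(g - 1)*(g + 2)*(g^2 - 2*g - 15) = (g - 5)*(g - 4)*(g - 1)*(g + 2)*(g + 3)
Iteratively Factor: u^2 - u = (u)*(u - 1)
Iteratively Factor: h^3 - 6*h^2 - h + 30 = (h + 2)*(h^2 - 8*h + 15) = (h - 5)*(h + 2)*(h - 3)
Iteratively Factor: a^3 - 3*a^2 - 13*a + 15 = (a - 5)*(a^2 + 2*a - 3) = (a - 5)*(a + 3)*(a - 1)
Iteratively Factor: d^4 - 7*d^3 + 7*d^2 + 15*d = (d - 5)*(d^3 - 2*d^2 - 3*d) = (d - 5)*(d + 1)*(d^2 - 3*d) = d*(d - 5)*(d + 1)*(d - 3)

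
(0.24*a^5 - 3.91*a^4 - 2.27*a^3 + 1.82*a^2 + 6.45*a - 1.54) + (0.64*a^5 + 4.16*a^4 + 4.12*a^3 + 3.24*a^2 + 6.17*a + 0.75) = 0.88*a^5 + 0.25*a^4 + 1.85*a^3 + 5.06*a^2 + 12.62*a - 0.79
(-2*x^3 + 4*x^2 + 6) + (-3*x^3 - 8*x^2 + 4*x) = -5*x^3 - 4*x^2 + 4*x + 6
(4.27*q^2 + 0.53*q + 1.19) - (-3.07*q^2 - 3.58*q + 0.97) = 7.34*q^2 + 4.11*q + 0.22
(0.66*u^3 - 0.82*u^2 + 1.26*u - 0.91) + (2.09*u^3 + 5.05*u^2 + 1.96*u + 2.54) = 2.75*u^3 + 4.23*u^2 + 3.22*u + 1.63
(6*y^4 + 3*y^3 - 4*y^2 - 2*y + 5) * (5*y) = 30*y^5 + 15*y^4 - 20*y^3 - 10*y^2 + 25*y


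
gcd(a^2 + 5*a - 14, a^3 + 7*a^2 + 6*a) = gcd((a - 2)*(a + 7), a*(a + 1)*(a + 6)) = 1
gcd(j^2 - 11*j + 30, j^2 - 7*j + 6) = j - 6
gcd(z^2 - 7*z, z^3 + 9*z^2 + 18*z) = z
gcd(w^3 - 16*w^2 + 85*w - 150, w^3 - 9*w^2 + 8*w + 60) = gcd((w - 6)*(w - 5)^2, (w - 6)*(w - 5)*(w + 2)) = w^2 - 11*w + 30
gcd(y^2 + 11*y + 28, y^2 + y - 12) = y + 4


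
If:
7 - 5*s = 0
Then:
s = 7/5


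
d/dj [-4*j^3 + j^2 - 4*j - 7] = -12*j^2 + 2*j - 4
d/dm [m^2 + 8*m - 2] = 2*m + 8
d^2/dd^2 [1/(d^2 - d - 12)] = 2*(d^2 - d - (2*d - 1)^2 - 12)/(-d^2 + d + 12)^3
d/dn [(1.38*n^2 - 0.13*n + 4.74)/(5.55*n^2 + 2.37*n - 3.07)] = (3.9921*n^2 - 61.0872*n - 10.8347)/(30.8025*n^4 + 26.307*n^3 - 28.4601*n^2 - 14.5518*n + 9.4249)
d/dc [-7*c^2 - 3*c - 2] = -14*c - 3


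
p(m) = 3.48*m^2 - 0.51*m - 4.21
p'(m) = 6.96*m - 0.51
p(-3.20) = 33.06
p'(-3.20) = -22.78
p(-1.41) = 3.43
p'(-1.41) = -10.32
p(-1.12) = 0.73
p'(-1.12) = -8.31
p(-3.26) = 34.44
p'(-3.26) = -23.20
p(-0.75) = -1.87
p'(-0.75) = -5.73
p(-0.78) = -1.69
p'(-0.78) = -5.94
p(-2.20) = 13.76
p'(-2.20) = -15.82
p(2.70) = 19.78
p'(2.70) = 18.28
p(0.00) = -4.21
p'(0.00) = -0.51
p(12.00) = 490.79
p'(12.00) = 83.01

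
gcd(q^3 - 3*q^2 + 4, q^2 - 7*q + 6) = 1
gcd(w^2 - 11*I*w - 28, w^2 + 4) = 1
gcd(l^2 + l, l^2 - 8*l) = l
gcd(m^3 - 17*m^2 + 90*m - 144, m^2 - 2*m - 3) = m - 3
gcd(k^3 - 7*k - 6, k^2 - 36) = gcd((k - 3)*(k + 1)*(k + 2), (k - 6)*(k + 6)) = 1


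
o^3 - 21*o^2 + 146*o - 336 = (o - 8)*(o - 7)*(o - 6)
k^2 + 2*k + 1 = (k + 1)^2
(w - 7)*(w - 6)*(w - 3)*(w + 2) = w^4 - 14*w^3 + 49*w^2 + 36*w - 252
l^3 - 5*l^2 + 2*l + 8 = (l - 4)*(l - 2)*(l + 1)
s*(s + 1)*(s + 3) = s^3 + 4*s^2 + 3*s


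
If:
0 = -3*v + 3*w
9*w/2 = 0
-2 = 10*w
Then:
No Solution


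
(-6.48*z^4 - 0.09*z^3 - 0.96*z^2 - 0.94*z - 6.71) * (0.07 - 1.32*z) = 8.5536*z^5 - 0.3348*z^4 + 1.2609*z^3 + 1.1736*z^2 + 8.7914*z - 0.4697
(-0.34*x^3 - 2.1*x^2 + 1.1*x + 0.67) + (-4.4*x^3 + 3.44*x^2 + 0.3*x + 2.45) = -4.74*x^3 + 1.34*x^2 + 1.4*x + 3.12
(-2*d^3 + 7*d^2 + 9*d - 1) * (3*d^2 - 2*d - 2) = -6*d^5 + 25*d^4 + 17*d^3 - 35*d^2 - 16*d + 2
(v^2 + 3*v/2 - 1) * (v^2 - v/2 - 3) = v^4 + v^3 - 19*v^2/4 - 4*v + 3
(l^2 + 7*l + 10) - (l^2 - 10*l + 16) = 17*l - 6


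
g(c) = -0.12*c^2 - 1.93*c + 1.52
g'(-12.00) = 0.95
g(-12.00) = 7.40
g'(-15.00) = 1.67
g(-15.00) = 3.47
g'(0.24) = -1.99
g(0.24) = 1.05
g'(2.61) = -2.56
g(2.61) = -4.33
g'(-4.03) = -0.96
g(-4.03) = 7.35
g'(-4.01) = -0.97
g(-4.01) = 7.33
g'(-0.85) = -1.73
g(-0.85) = 3.07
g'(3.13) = -2.68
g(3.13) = -5.70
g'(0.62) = -2.08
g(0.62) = 0.28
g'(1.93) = -2.39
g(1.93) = -2.65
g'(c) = -0.24*c - 1.93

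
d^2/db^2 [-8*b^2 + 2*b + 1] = -16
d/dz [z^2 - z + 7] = 2*z - 1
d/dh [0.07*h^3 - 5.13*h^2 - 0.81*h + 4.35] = 0.21*h^2 - 10.26*h - 0.81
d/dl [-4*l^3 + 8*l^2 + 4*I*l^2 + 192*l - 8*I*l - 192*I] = -12*l^2 + 8*l*(2 + I) + 192 - 8*I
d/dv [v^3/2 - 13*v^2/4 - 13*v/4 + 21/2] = 3*v^2/2 - 13*v/2 - 13/4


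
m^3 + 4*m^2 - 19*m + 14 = (m - 2)*(m - 1)*(m + 7)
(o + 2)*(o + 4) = o^2 + 6*o + 8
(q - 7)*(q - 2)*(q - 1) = q^3 - 10*q^2 + 23*q - 14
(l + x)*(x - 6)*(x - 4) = l*x^2 - 10*l*x + 24*l + x^3 - 10*x^2 + 24*x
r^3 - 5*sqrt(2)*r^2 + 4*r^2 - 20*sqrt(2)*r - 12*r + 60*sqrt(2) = (r - 2)*(r + 6)*(r - 5*sqrt(2))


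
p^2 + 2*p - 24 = (p - 4)*(p + 6)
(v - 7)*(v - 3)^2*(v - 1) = v^4 - 14*v^3 + 64*v^2 - 114*v + 63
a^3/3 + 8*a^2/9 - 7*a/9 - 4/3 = (a/3 + 1/3)*(a - 4/3)*(a + 3)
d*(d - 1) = d^2 - d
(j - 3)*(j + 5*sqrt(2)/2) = j^2 - 3*j + 5*sqrt(2)*j/2 - 15*sqrt(2)/2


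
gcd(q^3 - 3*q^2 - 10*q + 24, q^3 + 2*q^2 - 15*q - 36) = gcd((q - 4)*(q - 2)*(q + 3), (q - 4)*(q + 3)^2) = q^2 - q - 12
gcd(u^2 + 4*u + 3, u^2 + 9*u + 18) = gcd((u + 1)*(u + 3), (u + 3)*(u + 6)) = u + 3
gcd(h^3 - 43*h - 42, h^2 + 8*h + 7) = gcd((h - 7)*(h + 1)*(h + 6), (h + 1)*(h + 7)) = h + 1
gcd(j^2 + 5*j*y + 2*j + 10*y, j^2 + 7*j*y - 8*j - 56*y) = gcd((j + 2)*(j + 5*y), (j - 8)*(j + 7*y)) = 1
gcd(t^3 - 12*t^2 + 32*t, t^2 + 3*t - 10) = 1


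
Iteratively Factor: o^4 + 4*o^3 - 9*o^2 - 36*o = (o + 3)*(o^3 + o^2 - 12*o) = (o - 3)*(o + 3)*(o^2 + 4*o) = o*(o - 3)*(o + 3)*(o + 4)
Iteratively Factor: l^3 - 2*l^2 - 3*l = (l - 3)*(l^2 + l) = (l - 3)*(l + 1)*(l)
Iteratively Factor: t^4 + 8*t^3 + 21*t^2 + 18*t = (t)*(t^3 + 8*t^2 + 21*t + 18) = t*(t + 3)*(t^2 + 5*t + 6) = t*(t + 2)*(t + 3)*(t + 3)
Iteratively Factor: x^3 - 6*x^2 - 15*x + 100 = (x + 4)*(x^2 - 10*x + 25) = (x - 5)*(x + 4)*(x - 5)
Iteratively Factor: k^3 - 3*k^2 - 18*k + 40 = (k + 4)*(k^2 - 7*k + 10) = (k - 2)*(k + 4)*(k - 5)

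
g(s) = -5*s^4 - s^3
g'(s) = -20*s^3 - 3*s^2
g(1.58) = -35.10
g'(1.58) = -86.38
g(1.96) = -81.32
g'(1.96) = -162.12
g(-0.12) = 0.00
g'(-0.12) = -0.01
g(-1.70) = -36.85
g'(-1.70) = 89.59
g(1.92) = -75.03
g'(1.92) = -152.62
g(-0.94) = -3.07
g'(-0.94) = 13.96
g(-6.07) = -6564.08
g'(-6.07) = 4362.44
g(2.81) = -333.93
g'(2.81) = -467.45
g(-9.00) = -32076.00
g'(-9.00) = 14337.00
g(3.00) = -432.00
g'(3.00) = -567.00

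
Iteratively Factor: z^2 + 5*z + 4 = (z + 4)*(z + 1)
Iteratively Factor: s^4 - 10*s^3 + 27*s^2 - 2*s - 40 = (s - 2)*(s^3 - 8*s^2 + 11*s + 20) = (s - 4)*(s - 2)*(s^2 - 4*s - 5) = (s - 4)*(s - 2)*(s + 1)*(s - 5)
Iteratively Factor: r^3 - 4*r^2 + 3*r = (r - 1)*(r^2 - 3*r) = r*(r - 1)*(r - 3)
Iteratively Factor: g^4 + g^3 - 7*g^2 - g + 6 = (g - 1)*(g^3 + 2*g^2 - 5*g - 6) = (g - 1)*(g + 3)*(g^2 - g - 2) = (g - 1)*(g + 1)*(g + 3)*(g - 2)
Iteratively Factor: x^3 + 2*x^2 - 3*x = (x - 1)*(x^2 + 3*x) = (x - 1)*(x + 3)*(x)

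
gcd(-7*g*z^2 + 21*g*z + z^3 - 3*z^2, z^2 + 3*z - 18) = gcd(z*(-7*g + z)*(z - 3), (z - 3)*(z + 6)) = z - 3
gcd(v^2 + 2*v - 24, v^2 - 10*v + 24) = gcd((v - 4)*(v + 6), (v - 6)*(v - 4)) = v - 4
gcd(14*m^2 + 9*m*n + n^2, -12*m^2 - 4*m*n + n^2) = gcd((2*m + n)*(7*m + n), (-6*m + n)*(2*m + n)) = 2*m + n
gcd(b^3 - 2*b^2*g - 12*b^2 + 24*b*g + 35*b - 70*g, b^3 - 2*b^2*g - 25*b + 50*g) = b^2 - 2*b*g - 5*b + 10*g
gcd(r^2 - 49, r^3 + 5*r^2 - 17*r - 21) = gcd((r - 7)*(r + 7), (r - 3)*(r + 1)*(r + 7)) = r + 7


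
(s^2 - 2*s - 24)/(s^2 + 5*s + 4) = (s - 6)/(s + 1)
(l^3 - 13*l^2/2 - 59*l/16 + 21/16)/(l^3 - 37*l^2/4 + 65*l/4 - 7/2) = (l + 3/4)/(l - 2)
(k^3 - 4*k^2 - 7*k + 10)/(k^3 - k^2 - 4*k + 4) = (k - 5)/(k - 2)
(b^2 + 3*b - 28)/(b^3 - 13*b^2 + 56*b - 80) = (b + 7)/(b^2 - 9*b + 20)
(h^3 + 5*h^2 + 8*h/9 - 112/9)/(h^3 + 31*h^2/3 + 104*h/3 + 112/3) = (h - 4/3)/(h + 4)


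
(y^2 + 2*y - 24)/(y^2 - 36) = (y - 4)/(y - 6)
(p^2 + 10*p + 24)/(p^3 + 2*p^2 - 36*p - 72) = (p + 4)/(p^2 - 4*p - 12)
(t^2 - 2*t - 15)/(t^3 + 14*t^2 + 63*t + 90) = (t - 5)/(t^2 + 11*t + 30)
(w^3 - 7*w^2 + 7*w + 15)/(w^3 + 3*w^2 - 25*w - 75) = (w^2 - 2*w - 3)/(w^2 + 8*w + 15)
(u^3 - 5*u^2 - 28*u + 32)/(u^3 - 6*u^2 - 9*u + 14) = (u^2 - 4*u - 32)/(u^2 - 5*u - 14)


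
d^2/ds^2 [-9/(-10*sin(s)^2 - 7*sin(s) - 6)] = 9*(-400*sin(s)^4 - 210*sin(s)^3 + 791*sin(s)^2 + 462*sin(s) - 22)/(10*sin(s)^2 + 7*sin(s) + 6)^3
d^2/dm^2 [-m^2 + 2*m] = -2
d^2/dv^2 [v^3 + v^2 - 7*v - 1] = 6*v + 2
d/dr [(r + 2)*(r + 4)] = 2*r + 6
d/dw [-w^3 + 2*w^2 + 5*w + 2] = -3*w^2 + 4*w + 5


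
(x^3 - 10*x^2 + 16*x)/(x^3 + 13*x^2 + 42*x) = (x^2 - 10*x + 16)/(x^2 + 13*x + 42)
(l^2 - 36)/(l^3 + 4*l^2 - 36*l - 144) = 1/(l + 4)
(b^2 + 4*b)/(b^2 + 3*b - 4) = b/(b - 1)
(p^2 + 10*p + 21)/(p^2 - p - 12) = (p + 7)/(p - 4)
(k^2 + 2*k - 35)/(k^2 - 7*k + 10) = (k + 7)/(k - 2)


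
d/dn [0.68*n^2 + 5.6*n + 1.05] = 1.36*n + 5.6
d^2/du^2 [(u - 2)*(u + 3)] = 2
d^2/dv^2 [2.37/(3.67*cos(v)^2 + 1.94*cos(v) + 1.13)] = (-127.685172*(1 - cos(v)^2)^2 - 50.621778*cos(v)^3 - 33.44781*cos(v)^2 + 106.43907*cos(v) + 125.867382)/(3.67*cos(v)^2 + 1.94*cos(v) + 1.13)^3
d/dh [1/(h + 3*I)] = -1/(h + 3*I)^2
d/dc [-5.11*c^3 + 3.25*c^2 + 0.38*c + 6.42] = -15.33*c^2 + 6.5*c + 0.38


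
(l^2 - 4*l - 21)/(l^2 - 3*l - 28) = (l + 3)/(l + 4)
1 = 1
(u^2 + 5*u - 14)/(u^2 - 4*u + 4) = (u + 7)/(u - 2)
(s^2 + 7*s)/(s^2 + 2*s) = (s + 7)/(s + 2)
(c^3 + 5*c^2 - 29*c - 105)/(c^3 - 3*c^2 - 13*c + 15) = (c + 7)/(c - 1)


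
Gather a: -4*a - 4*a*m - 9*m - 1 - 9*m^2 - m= a*(-4*m - 4) - 9*m^2 - 10*m - 1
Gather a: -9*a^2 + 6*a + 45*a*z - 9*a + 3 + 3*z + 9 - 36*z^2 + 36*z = -9*a^2 + a*(45*z - 3) - 36*z^2 + 39*z + 12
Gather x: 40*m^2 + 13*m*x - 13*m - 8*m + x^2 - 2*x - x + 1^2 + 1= 40*m^2 - 21*m + x^2 + x*(13*m - 3) + 2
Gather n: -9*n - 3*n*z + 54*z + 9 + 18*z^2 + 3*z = n*(-3*z - 9) + 18*z^2 + 57*z + 9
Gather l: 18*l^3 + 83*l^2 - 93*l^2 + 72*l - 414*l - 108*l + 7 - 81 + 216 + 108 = 18*l^3 - 10*l^2 - 450*l + 250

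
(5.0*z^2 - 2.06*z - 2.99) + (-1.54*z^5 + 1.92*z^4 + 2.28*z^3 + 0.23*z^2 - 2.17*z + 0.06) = -1.54*z^5 + 1.92*z^4 + 2.28*z^3 + 5.23*z^2 - 4.23*z - 2.93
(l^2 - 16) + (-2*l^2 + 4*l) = -l^2 + 4*l - 16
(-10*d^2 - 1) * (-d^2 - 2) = 10*d^4 + 21*d^2 + 2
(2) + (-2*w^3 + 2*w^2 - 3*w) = -2*w^3 + 2*w^2 - 3*w + 2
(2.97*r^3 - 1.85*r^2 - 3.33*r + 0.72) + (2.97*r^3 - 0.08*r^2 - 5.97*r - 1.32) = 5.94*r^3 - 1.93*r^2 - 9.3*r - 0.6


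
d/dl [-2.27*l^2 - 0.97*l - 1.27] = -4.54*l - 0.97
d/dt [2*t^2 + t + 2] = 4*t + 1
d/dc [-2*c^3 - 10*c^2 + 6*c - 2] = -6*c^2 - 20*c + 6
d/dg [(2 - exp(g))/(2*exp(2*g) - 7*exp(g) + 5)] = ((exp(g) - 2)*(4*exp(g) - 7) - 2*exp(2*g) + 7*exp(g) - 5)*exp(g)/(2*exp(2*g) - 7*exp(g) + 5)^2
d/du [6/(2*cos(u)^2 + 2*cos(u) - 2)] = 3*(2*cos(u) + 1)*sin(u)/(-sin(u)^2 + cos(u))^2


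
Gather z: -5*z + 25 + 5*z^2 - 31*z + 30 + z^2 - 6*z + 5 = 6*z^2 - 42*z + 60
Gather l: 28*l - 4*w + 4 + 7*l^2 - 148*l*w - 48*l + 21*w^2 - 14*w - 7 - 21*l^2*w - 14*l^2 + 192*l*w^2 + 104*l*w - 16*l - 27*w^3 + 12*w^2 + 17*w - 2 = l^2*(-21*w - 7) + l*(192*w^2 - 44*w - 36) - 27*w^3 + 33*w^2 - w - 5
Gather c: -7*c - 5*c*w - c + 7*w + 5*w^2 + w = c*(-5*w - 8) + 5*w^2 + 8*w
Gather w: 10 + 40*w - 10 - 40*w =0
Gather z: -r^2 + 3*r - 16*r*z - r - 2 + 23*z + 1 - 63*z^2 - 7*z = -r^2 + 2*r - 63*z^2 + z*(16 - 16*r) - 1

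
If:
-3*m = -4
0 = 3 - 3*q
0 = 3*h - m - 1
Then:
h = 7/9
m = 4/3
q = 1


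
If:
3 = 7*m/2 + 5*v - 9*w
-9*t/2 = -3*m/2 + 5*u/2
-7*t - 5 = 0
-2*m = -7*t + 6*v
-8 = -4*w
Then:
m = 151/11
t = -5/7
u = 3666/385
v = -119/22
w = 2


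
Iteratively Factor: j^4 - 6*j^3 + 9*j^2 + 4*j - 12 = (j + 1)*(j^3 - 7*j^2 + 16*j - 12) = (j - 2)*(j + 1)*(j^2 - 5*j + 6) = (j - 3)*(j - 2)*(j + 1)*(j - 2)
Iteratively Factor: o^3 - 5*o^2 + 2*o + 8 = (o + 1)*(o^2 - 6*o + 8) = (o - 2)*(o + 1)*(o - 4)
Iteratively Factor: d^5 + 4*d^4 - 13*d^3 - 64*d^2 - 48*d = (d + 3)*(d^4 + d^3 - 16*d^2 - 16*d) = (d + 1)*(d + 3)*(d^3 - 16*d) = (d - 4)*(d + 1)*(d + 3)*(d^2 + 4*d) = d*(d - 4)*(d + 1)*(d + 3)*(d + 4)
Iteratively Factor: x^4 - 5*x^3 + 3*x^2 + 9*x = (x - 3)*(x^3 - 2*x^2 - 3*x) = x*(x - 3)*(x^2 - 2*x - 3) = x*(x - 3)^2*(x + 1)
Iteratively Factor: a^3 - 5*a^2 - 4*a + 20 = (a - 5)*(a^2 - 4) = (a - 5)*(a + 2)*(a - 2)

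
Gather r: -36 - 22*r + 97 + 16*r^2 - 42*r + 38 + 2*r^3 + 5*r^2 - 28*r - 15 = 2*r^3 + 21*r^2 - 92*r + 84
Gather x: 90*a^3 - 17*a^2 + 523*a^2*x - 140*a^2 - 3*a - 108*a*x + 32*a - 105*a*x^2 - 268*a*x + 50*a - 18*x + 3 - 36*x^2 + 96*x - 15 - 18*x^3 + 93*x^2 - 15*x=90*a^3 - 157*a^2 + 79*a - 18*x^3 + x^2*(57 - 105*a) + x*(523*a^2 - 376*a + 63) - 12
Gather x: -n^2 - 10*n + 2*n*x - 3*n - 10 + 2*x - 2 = -n^2 - 13*n + x*(2*n + 2) - 12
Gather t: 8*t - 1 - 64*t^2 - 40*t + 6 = -64*t^2 - 32*t + 5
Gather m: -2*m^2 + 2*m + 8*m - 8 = -2*m^2 + 10*m - 8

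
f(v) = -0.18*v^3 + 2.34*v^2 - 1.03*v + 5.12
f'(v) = -0.54*v^2 + 4.68*v - 1.03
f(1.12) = 6.65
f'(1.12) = 3.53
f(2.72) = 16.01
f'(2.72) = 7.70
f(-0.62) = 6.70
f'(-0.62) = -4.14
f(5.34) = 38.94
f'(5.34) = 8.56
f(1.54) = 8.43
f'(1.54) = 4.90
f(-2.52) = 25.46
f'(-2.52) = -16.25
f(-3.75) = 51.38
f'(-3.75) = -26.17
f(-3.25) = 39.36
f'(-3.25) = -21.94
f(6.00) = 44.30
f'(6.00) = 7.61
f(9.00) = 54.17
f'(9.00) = -2.65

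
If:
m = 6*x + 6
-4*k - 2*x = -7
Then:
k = 7/4 - x/2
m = 6*x + 6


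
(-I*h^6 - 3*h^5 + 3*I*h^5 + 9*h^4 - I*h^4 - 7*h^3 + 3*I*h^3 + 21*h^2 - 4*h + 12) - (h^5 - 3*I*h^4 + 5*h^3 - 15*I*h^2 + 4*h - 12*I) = -I*h^6 - 4*h^5 + 3*I*h^5 + 9*h^4 + 2*I*h^4 - 12*h^3 + 3*I*h^3 + 21*h^2 + 15*I*h^2 - 8*h + 12 + 12*I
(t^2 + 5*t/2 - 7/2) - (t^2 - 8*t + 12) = 21*t/2 - 31/2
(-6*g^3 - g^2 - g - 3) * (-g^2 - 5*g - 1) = 6*g^5 + 31*g^4 + 12*g^3 + 9*g^2 + 16*g + 3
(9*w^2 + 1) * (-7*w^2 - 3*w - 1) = -63*w^4 - 27*w^3 - 16*w^2 - 3*w - 1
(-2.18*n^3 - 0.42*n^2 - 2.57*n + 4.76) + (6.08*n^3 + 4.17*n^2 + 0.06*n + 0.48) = 3.9*n^3 + 3.75*n^2 - 2.51*n + 5.24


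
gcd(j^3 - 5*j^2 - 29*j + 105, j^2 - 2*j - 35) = j^2 - 2*j - 35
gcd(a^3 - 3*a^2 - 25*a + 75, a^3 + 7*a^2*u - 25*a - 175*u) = a^2 - 25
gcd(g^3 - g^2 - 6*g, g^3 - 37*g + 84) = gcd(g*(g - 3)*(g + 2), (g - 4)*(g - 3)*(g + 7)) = g - 3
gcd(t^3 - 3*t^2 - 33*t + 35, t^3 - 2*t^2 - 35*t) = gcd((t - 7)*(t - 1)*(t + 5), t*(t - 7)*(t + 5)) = t^2 - 2*t - 35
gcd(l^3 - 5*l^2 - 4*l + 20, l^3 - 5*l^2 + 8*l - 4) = l - 2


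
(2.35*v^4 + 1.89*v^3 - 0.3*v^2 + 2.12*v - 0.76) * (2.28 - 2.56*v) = -6.016*v^5 + 0.5196*v^4 + 5.0772*v^3 - 6.1112*v^2 + 6.7792*v - 1.7328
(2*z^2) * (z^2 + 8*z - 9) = 2*z^4 + 16*z^3 - 18*z^2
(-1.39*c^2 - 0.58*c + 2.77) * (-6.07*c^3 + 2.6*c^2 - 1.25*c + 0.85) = 8.4373*c^5 - 0.0933999999999999*c^4 - 16.5844*c^3 + 6.7455*c^2 - 3.9555*c + 2.3545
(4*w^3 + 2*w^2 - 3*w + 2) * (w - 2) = 4*w^4 - 6*w^3 - 7*w^2 + 8*w - 4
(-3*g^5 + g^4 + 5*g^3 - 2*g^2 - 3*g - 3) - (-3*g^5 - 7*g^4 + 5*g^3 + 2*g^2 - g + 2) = 8*g^4 - 4*g^2 - 2*g - 5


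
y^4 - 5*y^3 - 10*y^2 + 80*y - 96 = (y - 4)*(y - 3)*(y - 2)*(y + 4)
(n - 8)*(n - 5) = n^2 - 13*n + 40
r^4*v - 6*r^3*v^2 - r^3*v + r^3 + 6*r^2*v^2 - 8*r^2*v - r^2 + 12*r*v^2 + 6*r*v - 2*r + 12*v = (r - 2)*(r + 1)*(r - 6*v)*(r*v + 1)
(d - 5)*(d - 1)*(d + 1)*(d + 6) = d^4 + d^3 - 31*d^2 - d + 30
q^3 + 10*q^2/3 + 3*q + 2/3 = (q + 1/3)*(q + 1)*(q + 2)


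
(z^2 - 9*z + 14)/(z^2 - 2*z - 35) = (z - 2)/(z + 5)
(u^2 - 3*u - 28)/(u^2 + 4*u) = (u - 7)/u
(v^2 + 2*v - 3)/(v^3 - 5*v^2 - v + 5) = (v + 3)/(v^2 - 4*v - 5)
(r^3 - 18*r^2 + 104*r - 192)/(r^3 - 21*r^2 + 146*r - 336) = (r - 4)/(r - 7)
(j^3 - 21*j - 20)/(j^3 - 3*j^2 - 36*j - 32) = (j - 5)/(j - 8)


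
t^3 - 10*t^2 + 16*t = t*(t - 8)*(t - 2)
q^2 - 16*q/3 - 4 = (q - 6)*(q + 2/3)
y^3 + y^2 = y^2*(y + 1)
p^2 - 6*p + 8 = (p - 4)*(p - 2)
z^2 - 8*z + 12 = (z - 6)*(z - 2)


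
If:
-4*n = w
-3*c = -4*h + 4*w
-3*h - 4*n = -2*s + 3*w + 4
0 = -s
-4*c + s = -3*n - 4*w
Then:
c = -208/437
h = -412/437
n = 64/437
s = 0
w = -256/437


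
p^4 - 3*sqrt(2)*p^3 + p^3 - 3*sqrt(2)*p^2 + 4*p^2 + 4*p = p*(p + 1)*(p - 2*sqrt(2))*(p - sqrt(2))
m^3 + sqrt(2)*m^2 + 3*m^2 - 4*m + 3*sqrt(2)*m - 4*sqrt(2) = (m - 1)*(m + 4)*(m + sqrt(2))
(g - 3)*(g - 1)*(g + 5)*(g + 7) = g^4 + 8*g^3 - 10*g^2 - 104*g + 105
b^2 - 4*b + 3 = (b - 3)*(b - 1)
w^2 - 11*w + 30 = (w - 6)*(w - 5)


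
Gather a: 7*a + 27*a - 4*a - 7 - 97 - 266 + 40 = 30*a - 330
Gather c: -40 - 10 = -50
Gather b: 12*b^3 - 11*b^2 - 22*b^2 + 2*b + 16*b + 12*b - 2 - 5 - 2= 12*b^3 - 33*b^2 + 30*b - 9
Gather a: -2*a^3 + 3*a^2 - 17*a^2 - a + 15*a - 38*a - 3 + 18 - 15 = -2*a^3 - 14*a^2 - 24*a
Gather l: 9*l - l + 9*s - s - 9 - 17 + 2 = 8*l + 8*s - 24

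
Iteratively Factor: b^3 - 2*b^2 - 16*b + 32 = (b - 2)*(b^2 - 16) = (b - 2)*(b + 4)*(b - 4)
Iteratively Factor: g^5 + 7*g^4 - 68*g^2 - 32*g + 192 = (g + 4)*(g^4 + 3*g^3 - 12*g^2 - 20*g + 48) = (g - 2)*(g + 4)*(g^3 + 5*g^2 - 2*g - 24) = (g - 2)*(g + 3)*(g + 4)*(g^2 + 2*g - 8) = (g - 2)^2*(g + 3)*(g + 4)*(g + 4)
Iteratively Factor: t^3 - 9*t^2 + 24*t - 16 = (t - 4)*(t^2 - 5*t + 4) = (t - 4)*(t - 1)*(t - 4)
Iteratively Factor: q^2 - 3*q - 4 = (q - 4)*(q + 1)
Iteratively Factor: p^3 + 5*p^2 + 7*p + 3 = (p + 1)*(p^2 + 4*p + 3) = (p + 1)*(p + 3)*(p + 1)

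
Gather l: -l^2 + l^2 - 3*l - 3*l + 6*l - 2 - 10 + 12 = 0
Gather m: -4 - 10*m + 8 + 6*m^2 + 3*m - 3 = 6*m^2 - 7*m + 1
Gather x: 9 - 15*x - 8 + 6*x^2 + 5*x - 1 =6*x^2 - 10*x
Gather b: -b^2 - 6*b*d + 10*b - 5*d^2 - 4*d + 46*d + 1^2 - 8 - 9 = -b^2 + b*(10 - 6*d) - 5*d^2 + 42*d - 16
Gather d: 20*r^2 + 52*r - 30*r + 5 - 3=20*r^2 + 22*r + 2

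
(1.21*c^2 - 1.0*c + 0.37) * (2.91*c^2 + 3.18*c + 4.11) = 3.5211*c^4 + 0.9378*c^3 + 2.8698*c^2 - 2.9334*c + 1.5207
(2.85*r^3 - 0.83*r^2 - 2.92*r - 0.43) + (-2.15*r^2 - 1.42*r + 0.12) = 2.85*r^3 - 2.98*r^2 - 4.34*r - 0.31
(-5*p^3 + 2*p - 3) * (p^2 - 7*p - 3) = -5*p^5 + 35*p^4 + 17*p^3 - 17*p^2 + 15*p + 9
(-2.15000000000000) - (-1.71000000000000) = -0.440000000000000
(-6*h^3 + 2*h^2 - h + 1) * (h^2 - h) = -6*h^5 + 8*h^4 - 3*h^3 + 2*h^2 - h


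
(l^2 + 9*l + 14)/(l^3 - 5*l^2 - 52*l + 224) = (l + 2)/(l^2 - 12*l + 32)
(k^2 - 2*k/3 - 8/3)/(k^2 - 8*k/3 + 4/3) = (3*k + 4)/(3*k - 2)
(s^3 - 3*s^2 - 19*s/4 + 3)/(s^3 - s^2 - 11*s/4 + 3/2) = (s - 4)/(s - 2)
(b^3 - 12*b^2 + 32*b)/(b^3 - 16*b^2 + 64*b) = (b - 4)/(b - 8)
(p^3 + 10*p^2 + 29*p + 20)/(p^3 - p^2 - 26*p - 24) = (p + 5)/(p - 6)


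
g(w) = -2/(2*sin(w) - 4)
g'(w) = 4*cos(w)/(2*sin(w) - 4)^2 = cos(w)/(sin(w) - 2)^2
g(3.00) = 0.54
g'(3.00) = -0.29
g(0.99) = 0.86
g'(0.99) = 0.40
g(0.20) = 0.56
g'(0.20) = 0.30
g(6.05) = 0.45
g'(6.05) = 0.20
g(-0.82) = 0.37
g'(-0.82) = 0.09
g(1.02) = 0.87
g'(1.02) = 0.40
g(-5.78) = 0.66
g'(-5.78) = 0.38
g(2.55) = 0.69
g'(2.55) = -0.40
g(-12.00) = 0.68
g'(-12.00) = 0.39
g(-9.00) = 0.41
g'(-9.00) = -0.16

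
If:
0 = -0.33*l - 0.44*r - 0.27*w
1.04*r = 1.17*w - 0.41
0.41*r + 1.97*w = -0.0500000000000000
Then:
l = 0.42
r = -0.34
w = 0.05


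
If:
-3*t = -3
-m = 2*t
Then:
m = -2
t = 1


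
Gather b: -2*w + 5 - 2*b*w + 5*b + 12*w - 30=b*(5 - 2*w) + 10*w - 25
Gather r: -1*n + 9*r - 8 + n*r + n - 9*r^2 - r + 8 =-9*r^2 + r*(n + 8)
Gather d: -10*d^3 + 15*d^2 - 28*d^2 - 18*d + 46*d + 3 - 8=-10*d^3 - 13*d^2 + 28*d - 5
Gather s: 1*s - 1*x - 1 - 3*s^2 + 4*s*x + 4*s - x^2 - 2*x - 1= -3*s^2 + s*(4*x + 5) - x^2 - 3*x - 2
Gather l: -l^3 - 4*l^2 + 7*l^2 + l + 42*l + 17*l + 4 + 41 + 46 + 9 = -l^3 + 3*l^2 + 60*l + 100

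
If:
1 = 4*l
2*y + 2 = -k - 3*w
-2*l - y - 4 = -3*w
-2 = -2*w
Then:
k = -2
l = 1/4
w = 1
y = -3/2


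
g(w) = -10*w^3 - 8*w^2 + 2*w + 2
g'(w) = -30*w^2 - 16*w + 2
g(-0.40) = 0.56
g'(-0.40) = 3.60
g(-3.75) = 409.34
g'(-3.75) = -359.88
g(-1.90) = 37.91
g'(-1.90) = -75.90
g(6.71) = -3365.89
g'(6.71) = -1456.08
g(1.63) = -59.30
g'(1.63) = -103.79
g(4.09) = -807.82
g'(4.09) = -565.28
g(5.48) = -1872.95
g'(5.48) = -986.59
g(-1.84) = 33.53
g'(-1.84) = -70.13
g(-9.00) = 6626.00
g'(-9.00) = -2284.00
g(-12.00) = 16106.00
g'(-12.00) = -4126.00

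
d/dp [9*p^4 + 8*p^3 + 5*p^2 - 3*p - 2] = 36*p^3 + 24*p^2 + 10*p - 3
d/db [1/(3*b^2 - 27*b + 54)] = (9 - 2*b)/(3*(b^2 - 9*b + 18)^2)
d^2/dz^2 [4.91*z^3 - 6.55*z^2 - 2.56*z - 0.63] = 29.46*z - 13.1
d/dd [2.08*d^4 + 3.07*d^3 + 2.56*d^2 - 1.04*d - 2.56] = 8.32*d^3 + 9.21*d^2 + 5.12*d - 1.04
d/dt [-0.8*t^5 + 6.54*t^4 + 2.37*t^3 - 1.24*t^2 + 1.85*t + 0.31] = -4.0*t^4 + 26.16*t^3 + 7.11*t^2 - 2.48*t + 1.85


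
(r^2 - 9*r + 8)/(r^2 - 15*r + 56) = (r - 1)/(r - 7)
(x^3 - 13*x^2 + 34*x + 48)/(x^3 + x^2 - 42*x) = (x^2 - 7*x - 8)/(x*(x + 7))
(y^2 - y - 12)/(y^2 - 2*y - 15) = (y - 4)/(y - 5)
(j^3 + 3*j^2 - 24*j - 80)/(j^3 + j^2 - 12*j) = (j^2 - j - 20)/(j*(j - 3))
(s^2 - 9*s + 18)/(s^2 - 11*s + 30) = (s - 3)/(s - 5)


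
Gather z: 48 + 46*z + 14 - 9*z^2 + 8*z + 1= -9*z^2 + 54*z + 63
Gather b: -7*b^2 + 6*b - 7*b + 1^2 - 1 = -7*b^2 - b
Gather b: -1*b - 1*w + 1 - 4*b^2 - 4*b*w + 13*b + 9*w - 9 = -4*b^2 + b*(12 - 4*w) + 8*w - 8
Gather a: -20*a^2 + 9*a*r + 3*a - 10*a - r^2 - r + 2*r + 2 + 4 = -20*a^2 + a*(9*r - 7) - r^2 + r + 6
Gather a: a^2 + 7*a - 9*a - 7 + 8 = a^2 - 2*a + 1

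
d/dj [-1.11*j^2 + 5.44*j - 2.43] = 5.44 - 2.22*j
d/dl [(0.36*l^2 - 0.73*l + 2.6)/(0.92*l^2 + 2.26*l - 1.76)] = (1.4852*l^2 - 6.0512*l - 4.5912)/(0.8464*l^4 + 4.1584*l^3 + 1.8692*l^2 - 7.9552*l + 3.0976)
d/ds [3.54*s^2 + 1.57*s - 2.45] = 7.08*s + 1.57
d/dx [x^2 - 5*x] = 2*x - 5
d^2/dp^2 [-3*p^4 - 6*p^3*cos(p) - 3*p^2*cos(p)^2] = 6*p^3*cos(p) + 36*p^2*sin(p) + 6*p^2*cos(2*p) - 36*p^2 + 12*p*sin(2*p) - 36*p*cos(p) - 3*cos(2*p) - 3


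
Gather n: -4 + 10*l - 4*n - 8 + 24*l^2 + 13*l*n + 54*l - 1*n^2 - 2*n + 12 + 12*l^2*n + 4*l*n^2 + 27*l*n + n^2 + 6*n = 24*l^2 + 4*l*n^2 + 64*l + n*(12*l^2 + 40*l)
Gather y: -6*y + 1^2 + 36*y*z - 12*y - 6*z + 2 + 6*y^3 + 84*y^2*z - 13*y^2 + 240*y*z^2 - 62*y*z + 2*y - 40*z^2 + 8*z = 6*y^3 + y^2*(84*z - 13) + y*(240*z^2 - 26*z - 16) - 40*z^2 + 2*z + 3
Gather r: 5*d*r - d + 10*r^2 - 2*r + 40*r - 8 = -d + 10*r^2 + r*(5*d + 38) - 8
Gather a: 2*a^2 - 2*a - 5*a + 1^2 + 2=2*a^2 - 7*a + 3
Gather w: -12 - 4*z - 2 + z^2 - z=z^2 - 5*z - 14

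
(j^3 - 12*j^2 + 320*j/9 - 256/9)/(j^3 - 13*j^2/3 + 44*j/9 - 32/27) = 3*(j - 8)/(3*j - 1)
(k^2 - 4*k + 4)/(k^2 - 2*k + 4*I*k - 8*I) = (k - 2)/(k + 4*I)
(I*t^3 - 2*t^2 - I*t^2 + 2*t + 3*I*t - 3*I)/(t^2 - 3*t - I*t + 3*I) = (I*t^2 - t*(3 + I) + 3)/(t - 3)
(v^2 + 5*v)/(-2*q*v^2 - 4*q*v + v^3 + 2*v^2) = (-v - 5)/(2*q*v + 4*q - v^2 - 2*v)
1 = 1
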